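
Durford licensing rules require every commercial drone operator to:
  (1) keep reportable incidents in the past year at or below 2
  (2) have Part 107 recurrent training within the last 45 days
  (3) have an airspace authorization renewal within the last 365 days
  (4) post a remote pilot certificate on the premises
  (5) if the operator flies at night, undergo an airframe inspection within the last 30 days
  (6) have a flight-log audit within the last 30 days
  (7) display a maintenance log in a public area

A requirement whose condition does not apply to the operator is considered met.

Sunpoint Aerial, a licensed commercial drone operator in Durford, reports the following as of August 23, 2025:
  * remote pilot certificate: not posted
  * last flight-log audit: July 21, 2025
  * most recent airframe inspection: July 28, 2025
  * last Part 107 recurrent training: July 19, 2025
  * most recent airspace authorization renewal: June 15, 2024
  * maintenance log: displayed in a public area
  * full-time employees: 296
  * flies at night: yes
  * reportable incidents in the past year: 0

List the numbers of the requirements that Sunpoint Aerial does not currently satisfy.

3, 4, 6

1. reportable incidents in the past year 0 ≤ 2 → met
2. Part 107 recurrent training 35 days ago vs limit 45 → met
3. airspace authorization renewal 434 days ago vs limit 365 → not met
4. remote pilot certificate absent → not met
5. condition 'flies at night' holds; airframe inspection 26 days ago vs limit 30 → met
6. flight-log audit 33 days ago vs limit 30 → not met
7. maintenance log present → met
Not met: 3, 4, 6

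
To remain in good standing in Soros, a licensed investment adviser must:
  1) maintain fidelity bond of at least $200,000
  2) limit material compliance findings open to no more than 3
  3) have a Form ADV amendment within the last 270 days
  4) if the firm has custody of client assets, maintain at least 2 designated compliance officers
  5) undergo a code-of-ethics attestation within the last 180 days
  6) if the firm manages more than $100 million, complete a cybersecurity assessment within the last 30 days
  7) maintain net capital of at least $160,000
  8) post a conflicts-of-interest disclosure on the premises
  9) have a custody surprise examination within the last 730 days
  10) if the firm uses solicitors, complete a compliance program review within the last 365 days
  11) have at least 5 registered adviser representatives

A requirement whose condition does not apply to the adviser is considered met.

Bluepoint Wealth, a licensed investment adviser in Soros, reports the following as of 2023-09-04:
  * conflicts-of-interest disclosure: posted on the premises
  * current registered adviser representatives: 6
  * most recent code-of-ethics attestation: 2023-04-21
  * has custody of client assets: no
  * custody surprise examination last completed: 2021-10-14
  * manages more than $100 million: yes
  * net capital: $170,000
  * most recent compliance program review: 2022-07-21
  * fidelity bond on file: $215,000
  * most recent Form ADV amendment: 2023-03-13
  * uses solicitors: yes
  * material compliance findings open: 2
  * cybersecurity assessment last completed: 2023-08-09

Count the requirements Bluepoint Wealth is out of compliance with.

1. fidelity bond $215,000 ≥ $200,000 → met
2. material compliance findings open 2 ≤ 3 → met
3. Form ADV amendment 175 days ago vs limit 270 → met
4. condition 'has custody of client assets' does not hold → requirement n/a → met
5. code-of-ethics attestation 136 days ago vs limit 180 → met
6. condition 'manages more than $100 million' holds; cybersecurity assessment 26 days ago vs limit 30 → met
7. net capital $170,000 ≥ $160,000 → met
8. conflicts-of-interest disclosure present → met
9. custody surprise examination 690 days ago vs limit 730 → met
10. condition 'uses solicitors' holds; compliance program review 410 days ago vs limit 365 → not met
11. registered adviser representatives 6 ≥ 5 → met
Not met: 1 of 11

1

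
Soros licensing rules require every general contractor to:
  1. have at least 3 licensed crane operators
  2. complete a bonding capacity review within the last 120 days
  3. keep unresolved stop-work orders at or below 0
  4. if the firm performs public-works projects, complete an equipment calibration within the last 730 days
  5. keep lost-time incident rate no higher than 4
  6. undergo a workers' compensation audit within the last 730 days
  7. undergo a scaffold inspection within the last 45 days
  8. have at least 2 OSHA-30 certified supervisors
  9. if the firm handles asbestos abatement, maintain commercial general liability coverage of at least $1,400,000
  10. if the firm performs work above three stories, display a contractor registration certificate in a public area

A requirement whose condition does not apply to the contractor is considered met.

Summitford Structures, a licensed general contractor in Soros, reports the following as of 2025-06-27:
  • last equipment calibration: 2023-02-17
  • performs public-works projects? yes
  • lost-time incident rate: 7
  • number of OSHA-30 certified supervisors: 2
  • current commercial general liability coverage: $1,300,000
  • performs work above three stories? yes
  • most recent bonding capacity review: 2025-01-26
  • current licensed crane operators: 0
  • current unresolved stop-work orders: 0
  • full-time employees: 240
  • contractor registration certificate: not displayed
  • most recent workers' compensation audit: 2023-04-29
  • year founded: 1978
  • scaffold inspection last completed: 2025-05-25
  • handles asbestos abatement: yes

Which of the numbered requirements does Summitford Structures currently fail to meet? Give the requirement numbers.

1. licensed crane operators 0 < 3 → not met
2. bonding capacity review 152 days ago vs limit 120 → not met
3. unresolved stop-work orders 0 ≤ 0 → met
4. condition 'performs public-works projects' holds; equipment calibration 861 days ago vs limit 730 → not met
5. lost-time incident rate 7 > 4 → not met
6. workers' compensation audit 790 days ago vs limit 730 → not met
7. scaffold inspection 33 days ago vs limit 45 → met
8. OSHA-30 certified supervisors 2 ≥ 2 → met
9. condition 'handles asbestos abatement' holds; commercial general liability coverage $1,300,000 < $1,400,000 → not met
10. condition 'performs work above three stories' holds; contractor registration certificate absent → not met
Not met: 1, 2, 4, 5, 6, 9, 10

1, 2, 4, 5, 6, 9, 10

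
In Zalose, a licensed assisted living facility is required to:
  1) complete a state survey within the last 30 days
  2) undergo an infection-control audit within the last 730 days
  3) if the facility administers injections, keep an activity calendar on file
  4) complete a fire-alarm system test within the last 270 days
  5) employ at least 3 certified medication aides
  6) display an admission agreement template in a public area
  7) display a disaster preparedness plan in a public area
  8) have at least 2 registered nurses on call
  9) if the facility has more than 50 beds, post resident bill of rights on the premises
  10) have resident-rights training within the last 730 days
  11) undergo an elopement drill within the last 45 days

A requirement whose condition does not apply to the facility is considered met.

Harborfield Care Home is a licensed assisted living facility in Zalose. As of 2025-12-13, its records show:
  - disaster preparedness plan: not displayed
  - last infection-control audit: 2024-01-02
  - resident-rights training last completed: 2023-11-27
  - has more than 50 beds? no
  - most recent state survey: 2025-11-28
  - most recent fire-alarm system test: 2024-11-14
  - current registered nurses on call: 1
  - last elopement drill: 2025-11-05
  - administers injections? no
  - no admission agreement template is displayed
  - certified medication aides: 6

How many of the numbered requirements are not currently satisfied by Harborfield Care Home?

5

1. state survey 15 days ago vs limit 30 → met
2. infection-control audit 711 days ago vs limit 730 → met
3. condition 'administers injections' does not hold → requirement n/a → met
4. fire-alarm system test 394 days ago vs limit 270 → not met
5. certified medication aides 6 ≥ 3 → met
6. admission agreement template absent → not met
7. disaster preparedness plan absent → not met
8. registered nurses on call 1 < 2 → not met
9. condition 'has more than 50 beds' does not hold → requirement n/a → met
10. resident-rights training 747 days ago vs limit 730 → not met
11. elopement drill 38 days ago vs limit 45 → met
Not met: 5 of 11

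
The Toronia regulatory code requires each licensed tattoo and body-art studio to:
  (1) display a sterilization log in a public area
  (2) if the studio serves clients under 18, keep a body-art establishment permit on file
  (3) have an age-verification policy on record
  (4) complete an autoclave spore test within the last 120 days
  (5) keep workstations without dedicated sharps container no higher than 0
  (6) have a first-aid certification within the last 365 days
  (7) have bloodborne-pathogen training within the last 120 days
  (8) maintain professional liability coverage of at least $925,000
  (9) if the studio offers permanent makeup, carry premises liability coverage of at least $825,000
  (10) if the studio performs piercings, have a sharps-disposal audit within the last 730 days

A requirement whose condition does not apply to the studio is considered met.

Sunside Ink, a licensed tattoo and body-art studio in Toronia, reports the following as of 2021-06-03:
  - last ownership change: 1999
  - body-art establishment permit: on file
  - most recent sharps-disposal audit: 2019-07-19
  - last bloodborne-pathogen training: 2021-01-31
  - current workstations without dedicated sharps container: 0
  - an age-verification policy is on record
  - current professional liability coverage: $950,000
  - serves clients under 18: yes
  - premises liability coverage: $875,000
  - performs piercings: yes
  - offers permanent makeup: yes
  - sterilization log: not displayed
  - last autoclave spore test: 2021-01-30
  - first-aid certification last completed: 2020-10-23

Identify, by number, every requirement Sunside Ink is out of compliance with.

1, 4, 7

1. sterilization log absent → not met
2. condition 'serves clients under 18' holds; body-art establishment permit present → met
3. age-verification policy present → met
4. autoclave spore test 124 days ago vs limit 120 → not met
5. workstations without dedicated sharps container 0 ≤ 0 → met
6. first-aid certification 223 days ago vs limit 365 → met
7. bloodborne-pathogen training 123 days ago vs limit 120 → not met
8. professional liability coverage $950,000 ≥ $925,000 → met
9. condition 'offers permanent makeup' holds; premises liability coverage $875,000 ≥ $825,000 → met
10. condition 'performs piercings' holds; sharps-disposal audit 685 days ago vs limit 730 → met
Not met: 1, 4, 7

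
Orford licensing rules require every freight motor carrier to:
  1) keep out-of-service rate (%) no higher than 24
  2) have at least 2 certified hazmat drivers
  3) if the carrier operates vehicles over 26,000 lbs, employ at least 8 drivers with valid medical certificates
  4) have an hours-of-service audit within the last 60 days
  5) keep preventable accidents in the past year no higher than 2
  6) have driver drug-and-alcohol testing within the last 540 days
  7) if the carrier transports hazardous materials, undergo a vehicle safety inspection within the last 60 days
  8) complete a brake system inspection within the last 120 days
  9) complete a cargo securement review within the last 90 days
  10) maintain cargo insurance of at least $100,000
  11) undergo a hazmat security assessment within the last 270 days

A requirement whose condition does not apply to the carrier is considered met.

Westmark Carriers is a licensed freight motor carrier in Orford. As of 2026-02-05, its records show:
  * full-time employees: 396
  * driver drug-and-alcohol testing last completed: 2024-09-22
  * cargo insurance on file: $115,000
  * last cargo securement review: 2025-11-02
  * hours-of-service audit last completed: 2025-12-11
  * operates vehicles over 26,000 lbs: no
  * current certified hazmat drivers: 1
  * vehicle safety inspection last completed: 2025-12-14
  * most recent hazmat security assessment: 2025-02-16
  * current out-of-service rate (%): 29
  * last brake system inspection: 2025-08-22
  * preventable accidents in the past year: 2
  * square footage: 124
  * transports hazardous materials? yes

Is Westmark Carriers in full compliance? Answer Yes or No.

No

1. out-of-service rate (%) 29 > 24 → not met
2. certified hazmat drivers 1 < 2 → not met
3. condition 'operates vehicles over 26,000 lbs' does not hold → requirement n/a → met
4. hours-of-service audit 56 days ago vs limit 60 → met
5. preventable accidents in the past year 2 ≤ 2 → met
6. driver drug-and-alcohol testing 501 days ago vs limit 540 → met
7. condition 'transports hazardous materials' holds; vehicle safety inspection 53 days ago vs limit 60 → met
8. brake system inspection 167 days ago vs limit 120 → not met
9. cargo securement review 95 days ago vs limit 90 → not met
10. cargo insurance $115,000 ≥ $100,000 → met
11. hazmat security assessment 354 days ago vs limit 270 → not met
Not met: 1, 2, 8, 9, 11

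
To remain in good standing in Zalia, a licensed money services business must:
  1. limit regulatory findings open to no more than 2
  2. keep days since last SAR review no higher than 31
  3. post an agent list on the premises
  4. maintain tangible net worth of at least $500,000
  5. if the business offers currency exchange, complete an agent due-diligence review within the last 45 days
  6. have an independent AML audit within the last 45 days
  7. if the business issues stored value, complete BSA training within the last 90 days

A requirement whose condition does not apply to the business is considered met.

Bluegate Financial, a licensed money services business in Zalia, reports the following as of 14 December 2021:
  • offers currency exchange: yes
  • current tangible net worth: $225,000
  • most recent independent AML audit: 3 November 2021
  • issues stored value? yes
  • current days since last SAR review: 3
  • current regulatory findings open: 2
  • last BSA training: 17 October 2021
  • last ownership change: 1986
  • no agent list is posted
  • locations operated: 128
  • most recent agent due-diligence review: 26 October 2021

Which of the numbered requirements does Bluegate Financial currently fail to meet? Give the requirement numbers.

3, 4, 5

1. regulatory findings open 2 ≤ 2 → met
2. days since last SAR review 3 ≤ 31 → met
3. agent list absent → not met
4. tangible net worth $225,000 < $500,000 → not met
5. condition 'offers currency exchange' holds; agent due-diligence review 49 days ago vs limit 45 → not met
6. independent AML audit 41 days ago vs limit 45 → met
7. condition 'issues stored value' holds; BSA training 58 days ago vs limit 90 → met
Not met: 3, 4, 5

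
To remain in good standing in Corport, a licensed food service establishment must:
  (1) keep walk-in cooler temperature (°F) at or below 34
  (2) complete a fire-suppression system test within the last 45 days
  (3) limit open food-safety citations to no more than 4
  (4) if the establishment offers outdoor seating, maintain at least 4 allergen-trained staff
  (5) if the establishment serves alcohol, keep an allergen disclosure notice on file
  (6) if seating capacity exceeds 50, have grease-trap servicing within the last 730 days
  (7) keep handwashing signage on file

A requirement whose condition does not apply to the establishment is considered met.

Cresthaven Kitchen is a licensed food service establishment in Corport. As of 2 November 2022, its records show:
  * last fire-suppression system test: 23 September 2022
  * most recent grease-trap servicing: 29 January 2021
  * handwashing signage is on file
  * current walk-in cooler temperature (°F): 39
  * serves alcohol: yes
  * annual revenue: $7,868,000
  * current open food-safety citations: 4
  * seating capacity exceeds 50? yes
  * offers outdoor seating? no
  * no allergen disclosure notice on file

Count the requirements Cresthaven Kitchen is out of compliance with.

2

1. walk-in cooler temperature (°F) 39 > 34 → not met
2. fire-suppression system test 40 days ago vs limit 45 → met
3. open food-safety citations 4 ≤ 4 → met
4. condition 'offers outdoor seating' does not hold → requirement n/a → met
5. condition 'serves alcohol' holds; allergen disclosure notice absent → not met
6. condition 'seating capacity exceeds 50' holds; grease-trap servicing 642 days ago vs limit 730 → met
7. handwashing signage present → met
Not met: 2 of 7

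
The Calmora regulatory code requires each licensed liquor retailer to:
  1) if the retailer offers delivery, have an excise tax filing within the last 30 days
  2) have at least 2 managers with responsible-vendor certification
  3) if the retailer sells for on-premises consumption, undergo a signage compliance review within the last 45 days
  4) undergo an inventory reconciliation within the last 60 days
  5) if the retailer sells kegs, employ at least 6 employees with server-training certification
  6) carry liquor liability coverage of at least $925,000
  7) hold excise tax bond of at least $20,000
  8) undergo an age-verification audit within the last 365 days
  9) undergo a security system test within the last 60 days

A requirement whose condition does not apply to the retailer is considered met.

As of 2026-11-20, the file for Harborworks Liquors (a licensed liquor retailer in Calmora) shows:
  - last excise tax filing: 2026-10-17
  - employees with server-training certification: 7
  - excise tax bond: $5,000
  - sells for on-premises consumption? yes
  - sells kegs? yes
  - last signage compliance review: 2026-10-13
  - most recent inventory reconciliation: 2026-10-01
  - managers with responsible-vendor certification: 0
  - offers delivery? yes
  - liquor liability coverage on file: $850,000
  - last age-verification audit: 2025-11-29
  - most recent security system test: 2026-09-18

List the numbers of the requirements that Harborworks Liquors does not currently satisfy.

1, 2, 6, 7, 9

1. condition 'offers delivery' holds; excise tax filing 34 days ago vs limit 30 → not met
2. managers with responsible-vendor certification 0 < 2 → not met
3. condition 'sells for on-premises consumption' holds; signage compliance review 38 days ago vs limit 45 → met
4. inventory reconciliation 50 days ago vs limit 60 → met
5. condition 'sells kegs' holds; employees with server-training certification 7 ≥ 6 → met
6. liquor liability coverage $850,000 < $925,000 → not met
7. excise tax bond $5,000 < $20,000 → not met
8. age-verification audit 356 days ago vs limit 365 → met
9. security system test 63 days ago vs limit 60 → not met
Not met: 1, 2, 6, 7, 9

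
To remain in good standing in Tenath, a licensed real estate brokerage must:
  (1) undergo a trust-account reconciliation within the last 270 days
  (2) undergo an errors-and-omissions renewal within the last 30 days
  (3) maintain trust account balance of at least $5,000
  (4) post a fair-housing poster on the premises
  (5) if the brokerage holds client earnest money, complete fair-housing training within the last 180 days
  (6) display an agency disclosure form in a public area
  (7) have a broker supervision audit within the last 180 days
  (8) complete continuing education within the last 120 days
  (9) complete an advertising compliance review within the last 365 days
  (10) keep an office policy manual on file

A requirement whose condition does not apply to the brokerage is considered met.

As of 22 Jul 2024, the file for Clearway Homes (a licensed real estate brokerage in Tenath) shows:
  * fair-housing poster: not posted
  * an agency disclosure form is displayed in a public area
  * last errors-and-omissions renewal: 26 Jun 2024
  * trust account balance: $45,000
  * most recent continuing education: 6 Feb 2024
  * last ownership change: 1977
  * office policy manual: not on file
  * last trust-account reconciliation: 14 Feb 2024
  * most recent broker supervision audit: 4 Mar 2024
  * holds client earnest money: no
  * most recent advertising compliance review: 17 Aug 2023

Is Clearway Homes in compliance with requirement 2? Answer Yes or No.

Yes

2. errors-and-omissions renewal 26 days ago vs limit 30 → met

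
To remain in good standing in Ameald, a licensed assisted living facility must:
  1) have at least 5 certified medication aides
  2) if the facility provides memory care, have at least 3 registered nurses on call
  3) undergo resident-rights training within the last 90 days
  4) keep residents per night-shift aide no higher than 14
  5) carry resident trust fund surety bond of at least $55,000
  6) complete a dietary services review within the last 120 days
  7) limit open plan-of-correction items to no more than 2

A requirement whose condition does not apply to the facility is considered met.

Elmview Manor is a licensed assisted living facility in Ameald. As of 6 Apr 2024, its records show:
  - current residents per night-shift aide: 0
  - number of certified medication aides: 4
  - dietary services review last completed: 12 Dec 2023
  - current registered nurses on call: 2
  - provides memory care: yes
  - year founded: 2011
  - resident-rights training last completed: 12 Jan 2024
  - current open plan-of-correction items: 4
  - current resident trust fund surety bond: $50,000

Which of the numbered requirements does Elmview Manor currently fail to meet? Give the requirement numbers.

1, 2, 5, 7

1. certified medication aides 4 < 5 → not met
2. condition 'provides memory care' holds; registered nurses on call 2 < 3 → not met
3. resident-rights training 85 days ago vs limit 90 → met
4. residents per night-shift aide 0 ≤ 14 → met
5. resident trust fund surety bond $50,000 < $55,000 → not met
6. dietary services review 116 days ago vs limit 120 → met
7. open plan-of-correction items 4 > 2 → not met
Not met: 1, 2, 5, 7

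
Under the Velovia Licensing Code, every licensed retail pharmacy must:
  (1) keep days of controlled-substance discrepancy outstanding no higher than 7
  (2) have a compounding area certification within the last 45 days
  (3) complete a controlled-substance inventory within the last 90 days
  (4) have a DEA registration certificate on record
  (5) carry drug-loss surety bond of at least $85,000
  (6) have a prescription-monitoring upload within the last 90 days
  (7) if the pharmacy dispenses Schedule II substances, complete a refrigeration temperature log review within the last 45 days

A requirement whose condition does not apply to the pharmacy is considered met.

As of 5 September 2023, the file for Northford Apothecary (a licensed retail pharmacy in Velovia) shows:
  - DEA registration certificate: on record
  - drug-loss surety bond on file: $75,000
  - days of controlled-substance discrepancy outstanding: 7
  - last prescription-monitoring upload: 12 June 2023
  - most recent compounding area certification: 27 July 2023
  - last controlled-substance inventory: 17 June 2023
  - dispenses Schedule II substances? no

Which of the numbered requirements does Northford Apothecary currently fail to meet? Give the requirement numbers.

5

1. days of controlled-substance discrepancy outstanding 7 ≤ 7 → met
2. compounding area certification 40 days ago vs limit 45 → met
3. controlled-substance inventory 80 days ago vs limit 90 → met
4. DEA registration certificate present → met
5. drug-loss surety bond $75,000 < $85,000 → not met
6. prescription-monitoring upload 85 days ago vs limit 90 → met
7. condition 'dispenses Schedule II substances' does not hold → requirement n/a → met
Not met: 5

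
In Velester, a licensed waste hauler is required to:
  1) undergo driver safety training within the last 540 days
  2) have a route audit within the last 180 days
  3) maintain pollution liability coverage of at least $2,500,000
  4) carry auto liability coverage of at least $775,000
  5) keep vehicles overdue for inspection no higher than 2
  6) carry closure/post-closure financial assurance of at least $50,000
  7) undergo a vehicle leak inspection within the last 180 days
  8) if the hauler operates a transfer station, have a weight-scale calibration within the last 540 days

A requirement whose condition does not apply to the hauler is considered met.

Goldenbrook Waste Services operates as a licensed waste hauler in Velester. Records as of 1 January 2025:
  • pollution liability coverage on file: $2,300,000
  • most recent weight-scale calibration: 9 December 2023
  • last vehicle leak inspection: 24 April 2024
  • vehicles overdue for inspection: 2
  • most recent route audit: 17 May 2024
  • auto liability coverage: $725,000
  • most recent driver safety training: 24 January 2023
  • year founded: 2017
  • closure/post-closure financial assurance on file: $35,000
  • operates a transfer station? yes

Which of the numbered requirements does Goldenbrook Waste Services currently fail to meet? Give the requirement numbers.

1. driver safety training 708 days ago vs limit 540 → not met
2. route audit 229 days ago vs limit 180 → not met
3. pollution liability coverage $2,300,000 < $2,500,000 → not met
4. auto liability coverage $725,000 < $775,000 → not met
5. vehicles overdue for inspection 2 ≤ 2 → met
6. closure/post-closure financial assurance $35,000 < $50,000 → not met
7. vehicle leak inspection 252 days ago vs limit 180 → not met
8. condition 'operates a transfer station' holds; weight-scale calibration 389 days ago vs limit 540 → met
Not met: 1, 2, 3, 4, 6, 7

1, 2, 3, 4, 6, 7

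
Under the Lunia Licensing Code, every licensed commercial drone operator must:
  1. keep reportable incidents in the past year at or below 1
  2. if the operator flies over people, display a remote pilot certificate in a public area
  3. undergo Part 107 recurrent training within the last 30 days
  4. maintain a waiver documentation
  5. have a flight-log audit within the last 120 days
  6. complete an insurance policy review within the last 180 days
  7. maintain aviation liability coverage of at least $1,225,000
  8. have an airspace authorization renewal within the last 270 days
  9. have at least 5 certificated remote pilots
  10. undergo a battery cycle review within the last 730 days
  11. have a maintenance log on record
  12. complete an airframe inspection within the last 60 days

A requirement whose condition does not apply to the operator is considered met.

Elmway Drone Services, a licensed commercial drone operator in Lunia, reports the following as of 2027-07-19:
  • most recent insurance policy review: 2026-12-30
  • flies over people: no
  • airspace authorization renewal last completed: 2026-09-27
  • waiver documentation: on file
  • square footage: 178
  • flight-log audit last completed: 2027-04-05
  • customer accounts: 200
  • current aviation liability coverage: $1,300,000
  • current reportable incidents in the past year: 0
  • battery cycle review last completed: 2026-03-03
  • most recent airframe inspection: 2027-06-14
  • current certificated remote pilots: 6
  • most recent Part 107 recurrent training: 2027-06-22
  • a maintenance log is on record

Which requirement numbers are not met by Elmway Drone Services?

1. reportable incidents in the past year 0 ≤ 1 → met
2. condition 'flies over people' does not hold → requirement n/a → met
3. Part 107 recurrent training 27 days ago vs limit 30 → met
4. waiver documentation present → met
5. flight-log audit 105 days ago vs limit 120 → met
6. insurance policy review 201 days ago vs limit 180 → not met
7. aviation liability coverage $1,300,000 ≥ $1,225,000 → met
8. airspace authorization renewal 295 days ago vs limit 270 → not met
9. certificated remote pilots 6 ≥ 5 → met
10. battery cycle review 503 days ago vs limit 730 → met
11. maintenance log present → met
12. airframe inspection 35 days ago vs limit 60 → met
Not met: 6, 8

6, 8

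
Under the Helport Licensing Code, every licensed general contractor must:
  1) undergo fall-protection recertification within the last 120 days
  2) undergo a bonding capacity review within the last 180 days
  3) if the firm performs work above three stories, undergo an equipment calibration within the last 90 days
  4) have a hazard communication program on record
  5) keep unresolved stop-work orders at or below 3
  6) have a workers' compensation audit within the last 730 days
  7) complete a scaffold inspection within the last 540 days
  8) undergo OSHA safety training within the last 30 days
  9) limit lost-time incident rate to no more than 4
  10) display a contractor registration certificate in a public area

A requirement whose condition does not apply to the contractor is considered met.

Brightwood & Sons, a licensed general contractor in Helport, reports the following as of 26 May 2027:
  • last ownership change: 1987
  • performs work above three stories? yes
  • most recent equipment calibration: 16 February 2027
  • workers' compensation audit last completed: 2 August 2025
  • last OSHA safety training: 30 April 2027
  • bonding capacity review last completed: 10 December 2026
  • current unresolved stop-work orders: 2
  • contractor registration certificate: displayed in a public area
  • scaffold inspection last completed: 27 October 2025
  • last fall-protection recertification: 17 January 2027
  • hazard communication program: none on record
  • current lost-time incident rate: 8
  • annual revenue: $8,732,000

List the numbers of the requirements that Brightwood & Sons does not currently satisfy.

1, 3, 4, 7, 9

1. fall-protection recertification 129 days ago vs limit 120 → not met
2. bonding capacity review 167 days ago vs limit 180 → met
3. condition 'performs work above three stories' holds; equipment calibration 99 days ago vs limit 90 → not met
4. hazard communication program absent → not met
5. unresolved stop-work orders 2 ≤ 3 → met
6. workers' compensation audit 662 days ago vs limit 730 → met
7. scaffold inspection 576 days ago vs limit 540 → not met
8. OSHA safety training 26 days ago vs limit 30 → met
9. lost-time incident rate 8 > 4 → not met
10. contractor registration certificate present → met
Not met: 1, 3, 4, 7, 9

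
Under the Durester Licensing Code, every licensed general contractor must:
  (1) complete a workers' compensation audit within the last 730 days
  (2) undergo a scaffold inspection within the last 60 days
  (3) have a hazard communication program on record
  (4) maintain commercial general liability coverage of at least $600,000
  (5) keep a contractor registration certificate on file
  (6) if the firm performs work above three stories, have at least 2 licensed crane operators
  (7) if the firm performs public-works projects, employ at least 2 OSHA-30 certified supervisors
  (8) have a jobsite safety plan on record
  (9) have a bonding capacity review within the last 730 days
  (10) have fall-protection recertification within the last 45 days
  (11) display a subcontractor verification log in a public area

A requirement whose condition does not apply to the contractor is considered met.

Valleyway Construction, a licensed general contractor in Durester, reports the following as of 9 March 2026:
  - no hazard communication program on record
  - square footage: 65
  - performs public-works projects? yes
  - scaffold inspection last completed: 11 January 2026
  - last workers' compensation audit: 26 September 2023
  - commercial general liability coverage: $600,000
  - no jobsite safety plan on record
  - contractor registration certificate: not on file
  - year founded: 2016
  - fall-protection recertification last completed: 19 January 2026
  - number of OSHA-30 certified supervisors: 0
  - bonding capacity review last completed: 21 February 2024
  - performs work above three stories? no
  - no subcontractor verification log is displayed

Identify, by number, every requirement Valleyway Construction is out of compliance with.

1, 3, 5, 7, 8, 9, 10, 11

1. workers' compensation audit 895 days ago vs limit 730 → not met
2. scaffold inspection 57 days ago vs limit 60 → met
3. hazard communication program absent → not met
4. commercial general liability coverage $600,000 ≥ $600,000 → met
5. contractor registration certificate absent → not met
6. condition 'performs work above three stories' does not hold → requirement n/a → met
7. condition 'performs public-works projects' holds; OSHA-30 certified supervisors 0 < 2 → not met
8. jobsite safety plan absent → not met
9. bonding capacity review 747 days ago vs limit 730 → not met
10. fall-protection recertification 49 days ago vs limit 45 → not met
11. subcontractor verification log absent → not met
Not met: 1, 3, 5, 7, 8, 9, 10, 11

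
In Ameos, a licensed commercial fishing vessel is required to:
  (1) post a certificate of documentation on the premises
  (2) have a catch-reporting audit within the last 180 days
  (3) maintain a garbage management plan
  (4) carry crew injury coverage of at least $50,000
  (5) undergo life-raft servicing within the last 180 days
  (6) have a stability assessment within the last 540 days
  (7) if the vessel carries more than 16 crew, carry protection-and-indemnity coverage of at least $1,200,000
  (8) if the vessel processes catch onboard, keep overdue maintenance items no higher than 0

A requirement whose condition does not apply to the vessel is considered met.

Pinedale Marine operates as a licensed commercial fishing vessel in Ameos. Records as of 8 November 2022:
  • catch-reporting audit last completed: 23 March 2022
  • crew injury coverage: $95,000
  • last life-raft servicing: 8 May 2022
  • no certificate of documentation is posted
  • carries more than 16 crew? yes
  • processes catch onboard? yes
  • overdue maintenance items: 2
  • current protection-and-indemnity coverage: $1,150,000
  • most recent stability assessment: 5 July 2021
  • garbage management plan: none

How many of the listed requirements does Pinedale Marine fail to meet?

1. certificate of documentation absent → not met
2. catch-reporting audit 230 days ago vs limit 180 → not met
3. garbage management plan absent → not met
4. crew injury coverage $95,000 ≥ $50,000 → met
5. life-raft servicing 184 days ago vs limit 180 → not met
6. stability assessment 491 days ago vs limit 540 → met
7. condition 'carries more than 16 crew' holds; protection-and-indemnity coverage $1,150,000 < $1,200,000 → not met
8. condition 'processes catch onboard' holds; overdue maintenance items 2 > 0 → not met
Not met: 6 of 8

6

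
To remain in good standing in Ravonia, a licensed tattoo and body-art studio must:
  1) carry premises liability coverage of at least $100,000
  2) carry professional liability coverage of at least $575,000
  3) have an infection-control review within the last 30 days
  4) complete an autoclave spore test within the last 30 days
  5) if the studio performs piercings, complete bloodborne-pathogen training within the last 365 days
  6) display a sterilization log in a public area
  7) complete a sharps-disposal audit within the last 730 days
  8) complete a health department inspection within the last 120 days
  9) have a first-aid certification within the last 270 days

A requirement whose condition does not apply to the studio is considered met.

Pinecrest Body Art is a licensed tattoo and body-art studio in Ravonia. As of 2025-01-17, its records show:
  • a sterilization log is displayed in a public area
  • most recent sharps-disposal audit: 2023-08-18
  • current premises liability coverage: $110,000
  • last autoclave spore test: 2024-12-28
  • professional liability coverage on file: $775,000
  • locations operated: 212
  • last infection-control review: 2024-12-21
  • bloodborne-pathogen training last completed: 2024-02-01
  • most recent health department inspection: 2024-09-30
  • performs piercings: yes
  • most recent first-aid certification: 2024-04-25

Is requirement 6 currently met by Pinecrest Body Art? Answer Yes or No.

Yes

6. sterilization log present → met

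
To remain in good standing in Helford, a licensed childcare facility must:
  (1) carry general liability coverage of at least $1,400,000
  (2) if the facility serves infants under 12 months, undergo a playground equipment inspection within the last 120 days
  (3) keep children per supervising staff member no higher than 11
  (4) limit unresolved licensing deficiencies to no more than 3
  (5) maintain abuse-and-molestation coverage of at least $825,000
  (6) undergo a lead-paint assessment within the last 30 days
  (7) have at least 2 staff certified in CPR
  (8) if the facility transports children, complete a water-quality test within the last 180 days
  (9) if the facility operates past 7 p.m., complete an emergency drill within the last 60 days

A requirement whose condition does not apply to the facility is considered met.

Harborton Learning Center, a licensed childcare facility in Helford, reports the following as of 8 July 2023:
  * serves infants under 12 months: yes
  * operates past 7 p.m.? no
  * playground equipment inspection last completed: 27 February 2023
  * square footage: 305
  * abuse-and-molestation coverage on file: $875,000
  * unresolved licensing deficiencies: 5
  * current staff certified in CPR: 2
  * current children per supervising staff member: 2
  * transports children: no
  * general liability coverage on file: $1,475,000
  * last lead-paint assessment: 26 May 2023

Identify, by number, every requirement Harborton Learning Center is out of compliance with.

1. general liability coverage $1,475,000 ≥ $1,400,000 → met
2. condition 'serves infants under 12 months' holds; playground equipment inspection 131 days ago vs limit 120 → not met
3. children per supervising staff member 2 ≤ 11 → met
4. unresolved licensing deficiencies 5 > 3 → not met
5. abuse-and-molestation coverage $875,000 ≥ $825,000 → met
6. lead-paint assessment 43 days ago vs limit 30 → not met
7. staff certified in CPR 2 ≥ 2 → met
8. condition 'transports children' does not hold → requirement n/a → met
9. condition 'operates past 7 p.m.' does not hold → requirement n/a → met
Not met: 2, 4, 6

2, 4, 6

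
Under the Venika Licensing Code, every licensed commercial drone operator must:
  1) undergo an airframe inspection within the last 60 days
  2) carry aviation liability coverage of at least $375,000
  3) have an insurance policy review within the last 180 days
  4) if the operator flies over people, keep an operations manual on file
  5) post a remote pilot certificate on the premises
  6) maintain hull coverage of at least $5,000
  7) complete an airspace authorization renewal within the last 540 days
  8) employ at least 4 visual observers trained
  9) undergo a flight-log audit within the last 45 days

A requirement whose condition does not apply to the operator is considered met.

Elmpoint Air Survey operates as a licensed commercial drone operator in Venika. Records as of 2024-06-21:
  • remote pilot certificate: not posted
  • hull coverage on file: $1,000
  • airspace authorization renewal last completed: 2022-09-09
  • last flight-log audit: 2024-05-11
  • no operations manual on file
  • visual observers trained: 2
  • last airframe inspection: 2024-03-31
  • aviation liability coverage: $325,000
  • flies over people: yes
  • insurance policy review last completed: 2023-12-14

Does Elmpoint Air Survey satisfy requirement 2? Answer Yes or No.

No

2. aviation liability coverage $325,000 < $375,000 → not met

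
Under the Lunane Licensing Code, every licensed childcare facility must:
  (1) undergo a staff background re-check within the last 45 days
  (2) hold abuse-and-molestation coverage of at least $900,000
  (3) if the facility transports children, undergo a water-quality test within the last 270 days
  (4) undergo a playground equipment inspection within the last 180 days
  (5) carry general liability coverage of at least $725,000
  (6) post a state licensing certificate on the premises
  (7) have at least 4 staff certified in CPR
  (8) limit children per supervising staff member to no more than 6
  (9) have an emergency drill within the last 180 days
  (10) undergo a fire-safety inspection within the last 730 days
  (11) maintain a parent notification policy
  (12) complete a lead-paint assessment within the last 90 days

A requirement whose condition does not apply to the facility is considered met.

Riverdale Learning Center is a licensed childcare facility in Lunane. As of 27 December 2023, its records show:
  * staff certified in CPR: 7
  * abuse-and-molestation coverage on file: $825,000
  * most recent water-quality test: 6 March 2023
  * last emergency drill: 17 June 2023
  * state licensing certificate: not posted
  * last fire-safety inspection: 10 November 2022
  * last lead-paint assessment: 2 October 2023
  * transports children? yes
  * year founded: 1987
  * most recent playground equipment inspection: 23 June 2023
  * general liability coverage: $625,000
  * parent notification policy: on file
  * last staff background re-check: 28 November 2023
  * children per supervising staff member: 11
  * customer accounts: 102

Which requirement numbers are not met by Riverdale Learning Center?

1. staff background re-check 29 days ago vs limit 45 → met
2. abuse-and-molestation coverage $825,000 < $900,000 → not met
3. condition 'transports children' holds; water-quality test 296 days ago vs limit 270 → not met
4. playground equipment inspection 187 days ago vs limit 180 → not met
5. general liability coverage $625,000 < $725,000 → not met
6. state licensing certificate absent → not met
7. staff certified in CPR 7 ≥ 4 → met
8. children per supervising staff member 11 > 6 → not met
9. emergency drill 193 days ago vs limit 180 → not met
10. fire-safety inspection 412 days ago vs limit 730 → met
11. parent notification policy present → met
12. lead-paint assessment 86 days ago vs limit 90 → met
Not met: 2, 3, 4, 5, 6, 8, 9

2, 3, 4, 5, 6, 8, 9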